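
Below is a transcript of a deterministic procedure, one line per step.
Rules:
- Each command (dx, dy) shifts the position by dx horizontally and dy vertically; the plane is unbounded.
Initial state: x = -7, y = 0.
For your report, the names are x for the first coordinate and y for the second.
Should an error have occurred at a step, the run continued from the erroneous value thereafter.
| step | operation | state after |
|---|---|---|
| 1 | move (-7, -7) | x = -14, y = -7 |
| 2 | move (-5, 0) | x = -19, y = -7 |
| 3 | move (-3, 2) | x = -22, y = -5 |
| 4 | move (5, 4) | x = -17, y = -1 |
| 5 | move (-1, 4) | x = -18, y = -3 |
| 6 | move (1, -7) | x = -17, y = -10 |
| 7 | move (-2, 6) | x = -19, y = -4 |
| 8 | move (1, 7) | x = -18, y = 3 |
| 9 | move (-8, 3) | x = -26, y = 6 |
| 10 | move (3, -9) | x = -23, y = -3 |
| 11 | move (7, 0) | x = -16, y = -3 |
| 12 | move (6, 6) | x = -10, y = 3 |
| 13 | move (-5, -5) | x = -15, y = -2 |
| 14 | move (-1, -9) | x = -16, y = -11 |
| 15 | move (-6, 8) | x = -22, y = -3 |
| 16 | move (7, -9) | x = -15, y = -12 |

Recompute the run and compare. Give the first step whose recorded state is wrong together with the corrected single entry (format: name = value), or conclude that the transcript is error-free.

step 5, y = 3

1. x = -7 + (-7) = -14, y = 0 + (-7) = -7 (agrees with the transcript)
2. x = -14 + (-5) = -19, y = -7 + (0) = -7 (consistent with the transcript)
3. x = -19 + (-3) = -22, y = -7 + (2) = -5 (checks out)
4. x = -22 + (5) = -17, y = -5 + (4) = -1 (matches)
5. x = -17 + (-1) = -18, y = -1 + (4) = 3 (a discrepancy with the transcript)
That makes step 5 the first incorrect line — y = 3 is what it should show.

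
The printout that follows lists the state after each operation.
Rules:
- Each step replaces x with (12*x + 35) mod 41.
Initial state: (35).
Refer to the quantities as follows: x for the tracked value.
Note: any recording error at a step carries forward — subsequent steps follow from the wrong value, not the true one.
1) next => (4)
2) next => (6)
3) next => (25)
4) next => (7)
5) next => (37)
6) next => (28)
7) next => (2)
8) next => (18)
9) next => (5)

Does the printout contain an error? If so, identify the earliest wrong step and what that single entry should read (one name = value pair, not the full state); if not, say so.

step 2, x = 1

1. x = (12*35 + 35) mod 41 = 4 (consistent with the printout)
2. x = (12*4 + 35) mod 41 = 1 (the printout disagrees here)
That makes step 2 the first incorrect line — x = 1 is what it should show.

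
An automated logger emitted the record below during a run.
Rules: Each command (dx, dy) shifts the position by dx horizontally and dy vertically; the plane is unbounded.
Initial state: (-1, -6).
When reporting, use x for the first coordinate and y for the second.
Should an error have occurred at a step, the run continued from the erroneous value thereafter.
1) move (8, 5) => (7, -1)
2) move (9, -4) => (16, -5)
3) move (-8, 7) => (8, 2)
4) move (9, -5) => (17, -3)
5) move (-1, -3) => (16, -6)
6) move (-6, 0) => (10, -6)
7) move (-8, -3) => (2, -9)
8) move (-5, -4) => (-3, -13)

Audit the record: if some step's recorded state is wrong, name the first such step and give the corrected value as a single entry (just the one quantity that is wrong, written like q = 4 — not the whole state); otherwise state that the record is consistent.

step 1: x = -1 + (8) = 7, y = -6 + (5) = -1 -> same as recorded
step 2: x = 7 + (9) = 16, y = -1 + (-4) = -5 -> in agreement
step 3: x = 16 + (-8) = 8, y = -5 + (7) = 2 -> agrees with the record
step 4: x = 8 + (9) = 17, y = 2 + (-5) = -3 -> same as recorded
step 5: x = 17 + (-1) = 16, y = -3 + (-3) = -6 -> checks out
step 6: x = 16 + (-6) = 10, y = -6 + (0) = -6 -> same as recorded
step 7: x = 10 + (-8) = 2, y = -6 + (-3) = -9 -> confirmed correct
step 8: x = 2 + (-5) = -3, y = -9 + (-4) = -13 -> confirmed correct
Nothing is out of place; the run is error-free.

no error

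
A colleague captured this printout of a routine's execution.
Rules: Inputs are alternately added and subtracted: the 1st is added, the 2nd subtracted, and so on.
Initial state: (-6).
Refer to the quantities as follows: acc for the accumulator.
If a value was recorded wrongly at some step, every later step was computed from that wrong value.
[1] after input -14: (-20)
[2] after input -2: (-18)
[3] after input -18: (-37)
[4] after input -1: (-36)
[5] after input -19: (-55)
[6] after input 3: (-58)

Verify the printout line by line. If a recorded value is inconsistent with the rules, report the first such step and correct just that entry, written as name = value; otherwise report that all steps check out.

Recomputing the run from the initial state:
step 1: acc = -20
step 2: acc = -18
step 3: acc = -36
step 4: acc = -35
step 5: acc = -54
step 6: acc = -57
The first disagreement with the printout is at step 3, where the value should be acc = -36.

step 3, acc = -36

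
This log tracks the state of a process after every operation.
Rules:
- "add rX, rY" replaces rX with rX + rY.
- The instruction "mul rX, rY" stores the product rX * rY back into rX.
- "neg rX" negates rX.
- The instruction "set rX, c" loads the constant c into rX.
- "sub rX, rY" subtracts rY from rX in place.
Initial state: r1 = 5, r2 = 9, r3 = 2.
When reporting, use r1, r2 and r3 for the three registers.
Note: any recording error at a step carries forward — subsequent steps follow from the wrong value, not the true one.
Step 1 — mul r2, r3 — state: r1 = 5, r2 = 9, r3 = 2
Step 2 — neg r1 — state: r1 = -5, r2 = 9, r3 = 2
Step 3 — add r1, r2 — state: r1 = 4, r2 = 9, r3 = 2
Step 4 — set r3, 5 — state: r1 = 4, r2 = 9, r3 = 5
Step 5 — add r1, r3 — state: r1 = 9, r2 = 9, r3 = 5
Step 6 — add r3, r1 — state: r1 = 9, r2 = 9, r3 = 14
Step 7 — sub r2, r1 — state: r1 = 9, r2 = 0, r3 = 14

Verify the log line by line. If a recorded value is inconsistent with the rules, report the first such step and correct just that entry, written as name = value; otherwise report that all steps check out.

step 1: r2 = 9 * 2 = 18 -> a discrepancy with the log
First deviation found at step 1; the corrected entry is r2 = 18.

step 1, r2 = 18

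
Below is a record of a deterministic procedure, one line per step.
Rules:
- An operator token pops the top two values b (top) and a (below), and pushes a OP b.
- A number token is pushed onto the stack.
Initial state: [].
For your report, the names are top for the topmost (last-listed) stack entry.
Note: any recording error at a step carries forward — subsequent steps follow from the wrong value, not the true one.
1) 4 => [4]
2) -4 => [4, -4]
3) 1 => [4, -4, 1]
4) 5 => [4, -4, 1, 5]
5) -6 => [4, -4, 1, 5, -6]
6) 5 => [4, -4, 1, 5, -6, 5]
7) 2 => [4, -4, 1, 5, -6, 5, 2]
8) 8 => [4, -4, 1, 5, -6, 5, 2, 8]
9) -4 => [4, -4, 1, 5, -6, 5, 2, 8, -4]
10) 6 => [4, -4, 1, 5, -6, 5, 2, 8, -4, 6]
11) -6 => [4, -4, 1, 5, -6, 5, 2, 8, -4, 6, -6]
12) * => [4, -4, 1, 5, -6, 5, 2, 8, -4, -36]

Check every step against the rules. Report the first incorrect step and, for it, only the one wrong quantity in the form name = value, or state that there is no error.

no error

1. push 4: top = 4 (consistent with the record)
2. push -4: top = -4 (verified)
3. push 1: top = 1 (consistent with the record)
4. push 5: top = 5 (confirmed correct)
5. push -6: top = -6 (checks out)
6. push 5: top = 5 (agrees with the record)
7. push 2: top = 2 (consistent with the record)
8. push 8: top = 8 (exactly as logged)
9. push -4: top = -4 (same as recorded)
10. push 6: top = 6 (verified)
11. push -6: top = -6 (agrees with the record)
12. 6 * -6 = -36 (same as recorded)
The recomputation confirms every line.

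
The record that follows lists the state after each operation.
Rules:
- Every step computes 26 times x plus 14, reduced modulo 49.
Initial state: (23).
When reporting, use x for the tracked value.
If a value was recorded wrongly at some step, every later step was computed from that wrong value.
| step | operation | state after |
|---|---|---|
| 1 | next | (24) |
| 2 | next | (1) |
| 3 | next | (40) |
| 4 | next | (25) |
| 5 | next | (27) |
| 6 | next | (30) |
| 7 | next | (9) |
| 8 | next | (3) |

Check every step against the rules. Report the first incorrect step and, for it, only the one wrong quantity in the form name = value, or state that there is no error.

step 7, x = 10

1. x = (26*23 + 14) mod 49 = 24 (confirmed correct)
2. x = (26*24 + 14) mod 49 = 1 (checks out)
3. x = (26*1 + 14) mod 49 = 40 (exactly as logged)
4. x = (26*40 + 14) mod 49 = 25 (same as recorded)
5. x = (26*25 + 14) mod 49 = 27 (confirmed correct)
6. x = (26*27 + 14) mod 49 = 30 (in agreement)
7. x = (26*30 + 14) mod 49 = 10 (a discrepancy with the record)
That makes step 7 the first incorrect line — x = 10 is what it should show.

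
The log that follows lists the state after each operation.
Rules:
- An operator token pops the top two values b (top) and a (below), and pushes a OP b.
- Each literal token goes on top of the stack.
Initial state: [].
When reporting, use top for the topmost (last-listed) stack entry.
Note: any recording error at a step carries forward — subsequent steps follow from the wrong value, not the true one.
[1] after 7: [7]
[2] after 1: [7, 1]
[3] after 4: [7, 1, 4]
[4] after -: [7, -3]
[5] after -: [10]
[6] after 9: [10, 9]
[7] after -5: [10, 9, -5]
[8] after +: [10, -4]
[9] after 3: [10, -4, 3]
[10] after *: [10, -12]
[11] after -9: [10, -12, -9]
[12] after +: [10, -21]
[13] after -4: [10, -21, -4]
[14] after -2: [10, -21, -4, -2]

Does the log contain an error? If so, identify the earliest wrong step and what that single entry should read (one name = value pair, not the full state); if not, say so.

Recomputing the run from the initial state:
step 1: [7]
step 2: [7, 1]
step 3: [7, 1, 4]
step 4: [7, -3]
step 5: [10]
step 6: [10, 9]
step 7: [10, 9, -5]
step 8: [10, 4]
step 9: [10, 4, 3]
step 10: [10, 12]
step 11: [10, 12, -9]
step 12: [10, 3]
step 13: [10, 3, -4]
step 14: [10, 3, -4, -2]
The first disagreement with the log is at step 8, where the value should be top = 4.

step 8, top = 4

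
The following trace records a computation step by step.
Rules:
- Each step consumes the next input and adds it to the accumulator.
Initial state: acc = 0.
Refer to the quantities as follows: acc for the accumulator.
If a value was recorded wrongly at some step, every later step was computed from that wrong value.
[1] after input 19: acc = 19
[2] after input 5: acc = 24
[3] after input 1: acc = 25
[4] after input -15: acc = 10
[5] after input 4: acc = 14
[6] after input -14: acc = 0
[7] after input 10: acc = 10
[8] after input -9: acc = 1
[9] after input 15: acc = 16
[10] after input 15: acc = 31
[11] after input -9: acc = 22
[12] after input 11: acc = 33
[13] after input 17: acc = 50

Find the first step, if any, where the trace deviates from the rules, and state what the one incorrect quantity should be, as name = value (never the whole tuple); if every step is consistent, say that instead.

Recomputing the run from the initial state:
step 1: acc = 19
step 2: acc = 24
step 3: acc = 25
step 4: acc = 10
step 5: acc = 14
step 6: acc = 0
step 7: acc = 10
step 8: acc = 1
step 9: acc = 16
step 10: acc = 31
step 11: acc = 22
step 12: acc = 33
step 13: acc = 50
This matches the trace at every step.

no error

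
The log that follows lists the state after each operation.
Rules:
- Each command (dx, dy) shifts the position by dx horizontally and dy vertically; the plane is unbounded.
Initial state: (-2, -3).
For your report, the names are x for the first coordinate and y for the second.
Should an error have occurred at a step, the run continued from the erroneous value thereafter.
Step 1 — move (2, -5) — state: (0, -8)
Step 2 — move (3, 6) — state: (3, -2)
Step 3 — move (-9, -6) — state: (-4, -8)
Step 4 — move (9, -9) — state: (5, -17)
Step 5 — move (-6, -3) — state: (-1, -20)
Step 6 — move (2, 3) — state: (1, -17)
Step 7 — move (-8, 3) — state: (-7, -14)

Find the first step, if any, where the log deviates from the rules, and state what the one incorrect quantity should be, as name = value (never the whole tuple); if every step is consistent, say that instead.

step 3, x = -6

step 1: x = -2 + (2) = 0, y = -3 + (-5) = -8 -> agrees with the log
step 2: x = 0 + (3) = 3, y = -8 + (6) = -2 -> agrees with the log
step 3: x = 3 + (-9) = -6, y = -2 + (-6) = -8 -> not what was recorded
Conclusion: step 3 carries the first error; the entry should be x = -6.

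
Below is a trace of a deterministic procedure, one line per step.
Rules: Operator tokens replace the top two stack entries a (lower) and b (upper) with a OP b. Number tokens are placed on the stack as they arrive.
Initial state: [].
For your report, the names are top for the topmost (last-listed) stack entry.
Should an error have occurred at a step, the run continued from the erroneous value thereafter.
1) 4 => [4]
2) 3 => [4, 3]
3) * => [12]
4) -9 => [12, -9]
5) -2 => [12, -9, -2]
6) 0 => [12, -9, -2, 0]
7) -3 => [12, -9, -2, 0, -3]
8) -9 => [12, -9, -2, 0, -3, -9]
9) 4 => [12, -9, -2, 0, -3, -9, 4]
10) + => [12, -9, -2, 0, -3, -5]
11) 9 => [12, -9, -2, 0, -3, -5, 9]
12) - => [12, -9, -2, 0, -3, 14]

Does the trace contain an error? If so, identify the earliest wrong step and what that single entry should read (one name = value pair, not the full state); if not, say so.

Recomputing the run from the initial state:
step 1: [4]
step 2: [4, 3]
step 3: [12]
step 4: [12, -9]
step 5: [12, -9, -2]
step 6: [12, -9, -2, 0]
step 7: [12, -9, -2, 0, -3]
step 8: [12, -9, -2, 0, -3, -9]
step 9: [12, -9, -2, 0, -3, -9, 4]
step 10: [12, -9, -2, 0, -3, -5]
step 11: [12, -9, -2, 0, -3, -5, 9]
step 12: [12, -9, -2, 0, -3, -14]
The first disagreement with the trace is at step 12, where the value should be top = -14.

step 12, top = -14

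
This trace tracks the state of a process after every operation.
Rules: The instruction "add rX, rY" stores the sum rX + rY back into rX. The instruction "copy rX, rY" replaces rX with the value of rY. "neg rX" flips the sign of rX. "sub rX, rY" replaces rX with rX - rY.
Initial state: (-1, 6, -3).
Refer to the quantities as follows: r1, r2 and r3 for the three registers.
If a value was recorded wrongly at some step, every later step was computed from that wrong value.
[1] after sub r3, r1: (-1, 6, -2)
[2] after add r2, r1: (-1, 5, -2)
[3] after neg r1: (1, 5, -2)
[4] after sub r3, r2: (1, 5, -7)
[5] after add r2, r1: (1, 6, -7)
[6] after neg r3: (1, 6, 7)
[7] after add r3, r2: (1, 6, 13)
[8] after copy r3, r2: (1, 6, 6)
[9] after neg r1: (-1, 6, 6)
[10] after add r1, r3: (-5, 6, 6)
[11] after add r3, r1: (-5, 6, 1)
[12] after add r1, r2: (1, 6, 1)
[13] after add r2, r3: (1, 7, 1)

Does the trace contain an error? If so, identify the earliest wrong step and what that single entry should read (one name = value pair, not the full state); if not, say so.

step 10, r1 = 5

step 1: r3 = -3 - -1 = -2 -> confirmed correct
step 2: r2 = 6 + -1 = 5 -> matches
step 3: r1 = -(-1) = 1 -> checks out
step 4: r3 = -2 - 5 = -7 -> matches
step 5: r2 = 5 + 1 = 6 -> checks out
step 6: r3 = -(-7) = 7 -> matches
step 7: r3 = 7 + 6 = 13 -> matches
step 8: r3 = 6 -> verified
step 9: r1 = -(1) = -1 -> in agreement
step 10: r1 = -1 + 6 = 5 -> the trace disagrees here
Step 10 is the first one off; corrected, r1 = 5.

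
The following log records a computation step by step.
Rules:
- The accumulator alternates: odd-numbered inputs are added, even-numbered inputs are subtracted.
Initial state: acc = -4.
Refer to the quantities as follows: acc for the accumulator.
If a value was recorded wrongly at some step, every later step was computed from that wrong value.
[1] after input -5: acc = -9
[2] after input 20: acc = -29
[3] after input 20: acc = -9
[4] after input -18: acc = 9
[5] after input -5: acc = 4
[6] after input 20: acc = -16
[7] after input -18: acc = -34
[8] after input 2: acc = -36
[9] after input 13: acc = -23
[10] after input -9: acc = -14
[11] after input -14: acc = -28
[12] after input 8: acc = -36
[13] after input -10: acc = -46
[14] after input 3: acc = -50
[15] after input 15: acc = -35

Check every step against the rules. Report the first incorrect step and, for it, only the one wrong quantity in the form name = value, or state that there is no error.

step 14, acc = -49

step 1: acc = -4 + -5 = -9 -> consistent with the log
step 2: acc = -9 - 20 = -29 -> checks out
step 3: acc = -29 + 20 = -9 -> same as recorded
step 4: acc = -9 - -18 = 9 -> no discrepancy
step 5: acc = 9 + -5 = 4 -> exactly as logged
step 6: acc = 4 - 20 = -16 -> exactly as logged
step 7: acc = -16 + -18 = -34 -> in agreement
step 8: acc = -34 - 2 = -36 -> no discrepancy
step 9: acc = -36 + 13 = -23 -> consistent with the log
step 10: acc = -23 - -9 = -14 -> matches
step 11: acc = -14 + -14 = -28 -> verified
step 12: acc = -28 - 8 = -36 -> exactly as logged
step 13: acc = -36 + -10 = -46 -> confirmed correct
step 14: acc = -46 - 3 = -49 -> first mismatch against the log
Conclusion: step 14 carries the first error; the entry should be acc = -49.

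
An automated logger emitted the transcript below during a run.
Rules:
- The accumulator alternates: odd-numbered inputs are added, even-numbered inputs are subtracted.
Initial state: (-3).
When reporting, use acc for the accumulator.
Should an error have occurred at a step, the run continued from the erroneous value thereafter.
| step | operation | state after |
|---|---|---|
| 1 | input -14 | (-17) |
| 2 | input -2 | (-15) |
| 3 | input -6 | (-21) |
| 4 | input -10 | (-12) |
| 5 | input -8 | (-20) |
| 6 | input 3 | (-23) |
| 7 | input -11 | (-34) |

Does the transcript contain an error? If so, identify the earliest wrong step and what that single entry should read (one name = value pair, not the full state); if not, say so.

step 4, acc = -11

Step 1: acc = -3 + -14 = -17 — agrees with the transcript.
Step 2: acc = -17 - -2 = -15 — verified.
Step 3: acc = -15 + -6 = -21 — confirmed correct.
Step 4: acc = -21 - -10 = -11 — first mismatch against the transcript.
So the first discrepancy is step 4, where the right value is acc = -11.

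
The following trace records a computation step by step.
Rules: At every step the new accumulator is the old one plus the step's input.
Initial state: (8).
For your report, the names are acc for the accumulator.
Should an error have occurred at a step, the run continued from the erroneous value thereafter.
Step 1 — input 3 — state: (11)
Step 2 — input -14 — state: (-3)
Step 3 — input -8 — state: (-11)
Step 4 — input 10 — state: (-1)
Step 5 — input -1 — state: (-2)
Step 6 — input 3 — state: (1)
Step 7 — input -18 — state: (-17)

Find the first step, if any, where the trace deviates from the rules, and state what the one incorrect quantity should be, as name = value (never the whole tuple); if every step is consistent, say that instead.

1. acc = 8 + 3 = 11 (verified)
2. acc = 11 + -14 = -3 (verified)
3. acc = -3 + -8 = -11 (in agreement)
4. acc = -11 + 10 = -1 (agrees with the trace)
5. acc = -1 + -1 = -2 (consistent with the trace)
6. acc = -2 + 3 = 1 (no discrepancy)
7. acc = 1 + -18 = -17 (no discrepancy)
Each recorded entry agrees with the recomputation.

no error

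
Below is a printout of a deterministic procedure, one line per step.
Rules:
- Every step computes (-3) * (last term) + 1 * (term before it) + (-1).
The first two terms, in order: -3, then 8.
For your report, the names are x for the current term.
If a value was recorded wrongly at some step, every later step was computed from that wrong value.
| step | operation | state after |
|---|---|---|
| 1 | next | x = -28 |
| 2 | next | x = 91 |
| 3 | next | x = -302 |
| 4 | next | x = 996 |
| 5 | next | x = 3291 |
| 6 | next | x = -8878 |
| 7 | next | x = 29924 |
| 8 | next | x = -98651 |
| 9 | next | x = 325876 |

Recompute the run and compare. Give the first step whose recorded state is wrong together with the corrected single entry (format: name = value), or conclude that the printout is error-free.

step 5, x = -3291

step 1: x = -3*(8) + (1)*(-3) + (-1) = -28 -> in agreement
step 2: x = -3*(-28) + (1)*(8) + (-1) = 91 -> checks out
step 3: x = -3*(91) + (1)*(-28) + (-1) = -302 -> matches
step 4: x = -3*(-302) + (1)*(91) + (-1) = 996 -> agrees with the printout
step 5: x = -3*(996) + (1)*(-302) + (-1) = -3291 -> a discrepancy with the printout
Step 5 is the first one off; corrected, x = -3291.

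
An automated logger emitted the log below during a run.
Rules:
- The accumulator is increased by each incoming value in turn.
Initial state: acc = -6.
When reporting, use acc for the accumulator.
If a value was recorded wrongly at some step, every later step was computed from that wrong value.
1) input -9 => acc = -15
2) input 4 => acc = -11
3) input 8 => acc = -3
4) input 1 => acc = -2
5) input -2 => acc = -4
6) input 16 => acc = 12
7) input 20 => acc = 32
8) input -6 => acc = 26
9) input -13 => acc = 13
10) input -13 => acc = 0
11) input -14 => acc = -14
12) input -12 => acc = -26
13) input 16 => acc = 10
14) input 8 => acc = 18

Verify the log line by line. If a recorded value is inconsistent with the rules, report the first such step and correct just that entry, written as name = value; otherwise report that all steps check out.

Recomputing the run from the initial state:
step 1: acc = -15
step 2: acc = -11
step 3: acc = -3
step 4: acc = -2
step 5: acc = -4
step 6: acc = 12
step 7: acc = 32
step 8: acc = 26
step 9: acc = 13
step 10: acc = 0
step 11: acc = -14
step 12: acc = -26
step 13: acc = -10
step 14: acc = -2
The first disagreement with the log is at step 13, where the value should be acc = -10.

step 13, acc = -10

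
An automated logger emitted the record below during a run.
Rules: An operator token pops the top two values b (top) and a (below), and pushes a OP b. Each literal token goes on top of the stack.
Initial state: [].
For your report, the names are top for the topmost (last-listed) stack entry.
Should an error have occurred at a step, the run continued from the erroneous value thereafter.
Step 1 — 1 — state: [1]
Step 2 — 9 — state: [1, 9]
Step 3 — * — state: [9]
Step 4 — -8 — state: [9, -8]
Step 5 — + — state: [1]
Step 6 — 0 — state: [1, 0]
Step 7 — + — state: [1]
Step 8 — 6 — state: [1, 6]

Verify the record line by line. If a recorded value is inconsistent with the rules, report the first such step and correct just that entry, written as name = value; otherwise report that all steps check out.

step 1: push 1: top = 1 -> exactly as logged
step 2: push 9: top = 9 -> confirmed correct
step 3: 1 * 9 = 9 -> same as recorded
step 4: push -8: top = -8 -> confirmed correct
step 5: 9 + -8 = 1 -> matches
step 6: push 0: top = 0 -> same as recorded
step 7: 1 + 0 = 1 -> consistent with the record
step 8: push 6: top = 6 -> exactly as logged
Nothing is out of place; the run is error-free.

no error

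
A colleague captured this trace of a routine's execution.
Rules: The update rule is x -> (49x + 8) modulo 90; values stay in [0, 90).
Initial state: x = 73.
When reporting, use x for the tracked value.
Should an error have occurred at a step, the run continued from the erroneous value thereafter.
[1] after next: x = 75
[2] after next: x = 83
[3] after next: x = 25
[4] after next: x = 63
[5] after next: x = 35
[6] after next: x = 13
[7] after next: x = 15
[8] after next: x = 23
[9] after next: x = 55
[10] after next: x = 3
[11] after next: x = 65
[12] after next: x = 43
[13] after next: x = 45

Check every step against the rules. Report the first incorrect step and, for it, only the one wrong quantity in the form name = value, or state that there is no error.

no error

step 1: x = (49*73 + 8) mod 90 = 75 -> confirmed correct
step 2: x = (49*75 + 8) mod 90 = 83 -> same as recorded
step 3: x = (49*83 + 8) mod 90 = 25 -> no discrepancy
step 4: x = (49*25 + 8) mod 90 = 63 -> agrees with the trace
step 5: x = (49*63 + 8) mod 90 = 35 -> in agreement
step 6: x = (49*35 + 8) mod 90 = 13 -> matches
step 7: x = (49*13 + 8) mod 90 = 15 -> confirmed correct
step 8: x = (49*15 + 8) mod 90 = 23 -> exactly as logged
step 9: x = (49*23 + 8) mod 90 = 55 -> exactly as logged
step 10: x = (49*55 + 8) mod 90 = 3 -> matches
step 11: x = (49*3 + 8) mod 90 = 65 -> agrees with the trace
step 12: x = (49*65 + 8) mod 90 = 43 -> matches
step 13: x = (49*43 + 8) mod 90 = 45 -> no discrepancy
The whole run recomputes cleanly — no discrepancies.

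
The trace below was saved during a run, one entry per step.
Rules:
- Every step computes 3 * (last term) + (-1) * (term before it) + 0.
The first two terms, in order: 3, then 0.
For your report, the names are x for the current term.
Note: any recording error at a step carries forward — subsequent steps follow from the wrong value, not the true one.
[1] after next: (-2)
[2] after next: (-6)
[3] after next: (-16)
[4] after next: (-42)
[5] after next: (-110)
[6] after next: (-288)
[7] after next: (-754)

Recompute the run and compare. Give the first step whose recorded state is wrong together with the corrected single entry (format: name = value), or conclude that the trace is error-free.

step 1: x = 3*(0) + (-1)*(3) + (0) = -3 -> the entry is off here
First deviation found at step 1; the corrected entry is x = -3.

step 1, x = -3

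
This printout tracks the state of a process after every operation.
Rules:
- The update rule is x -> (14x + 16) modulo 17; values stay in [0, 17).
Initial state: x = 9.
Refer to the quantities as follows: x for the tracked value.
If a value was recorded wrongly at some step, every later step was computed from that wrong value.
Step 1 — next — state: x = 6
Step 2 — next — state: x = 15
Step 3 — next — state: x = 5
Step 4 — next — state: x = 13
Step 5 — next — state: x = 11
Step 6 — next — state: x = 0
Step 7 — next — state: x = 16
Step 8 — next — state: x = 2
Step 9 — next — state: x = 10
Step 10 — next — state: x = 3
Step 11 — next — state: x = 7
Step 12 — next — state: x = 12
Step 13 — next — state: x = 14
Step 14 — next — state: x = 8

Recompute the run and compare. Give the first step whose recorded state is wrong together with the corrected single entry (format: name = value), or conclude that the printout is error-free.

Recomputing the run from the initial state:
step 1: x = 6
step 2: x = 15
step 3: x = 5
step 4: x = 1
step 5: x = 13
step 6: x = 11
step 7: x = 0
step 8: x = 16
step 9: x = 2
step 10: x = 10
step 11: x = 3
step 12: x = 7
step 13: x = 12
step 14: x = 14
The first disagreement with the printout is at step 4, where the value should be x = 1.

step 4, x = 1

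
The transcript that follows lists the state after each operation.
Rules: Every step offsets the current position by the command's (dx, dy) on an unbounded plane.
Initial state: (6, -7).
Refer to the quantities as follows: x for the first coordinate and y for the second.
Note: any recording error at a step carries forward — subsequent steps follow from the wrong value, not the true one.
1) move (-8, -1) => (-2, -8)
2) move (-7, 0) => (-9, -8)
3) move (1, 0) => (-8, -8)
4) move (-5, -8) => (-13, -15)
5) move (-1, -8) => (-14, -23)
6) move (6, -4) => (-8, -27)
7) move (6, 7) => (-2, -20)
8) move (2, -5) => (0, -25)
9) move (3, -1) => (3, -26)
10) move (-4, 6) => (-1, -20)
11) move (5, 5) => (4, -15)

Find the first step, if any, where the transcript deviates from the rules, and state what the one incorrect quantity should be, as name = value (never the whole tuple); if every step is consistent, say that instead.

step 4, y = -16

Step 1: x = 6 + (-8) = -2, y = -7 + (-1) = -8 — confirmed correct.
Step 2: x = -2 + (-7) = -9, y = -8 + (0) = -8 — matches.
Step 3: x = -9 + (1) = -8, y = -8 + (0) = -8 — same as recorded.
Step 4: x = -8 + (-5) = -13, y = -8 + (-8) = -16 — a discrepancy with the transcript.
So the first discrepancy is step 4, where the right value is y = -16.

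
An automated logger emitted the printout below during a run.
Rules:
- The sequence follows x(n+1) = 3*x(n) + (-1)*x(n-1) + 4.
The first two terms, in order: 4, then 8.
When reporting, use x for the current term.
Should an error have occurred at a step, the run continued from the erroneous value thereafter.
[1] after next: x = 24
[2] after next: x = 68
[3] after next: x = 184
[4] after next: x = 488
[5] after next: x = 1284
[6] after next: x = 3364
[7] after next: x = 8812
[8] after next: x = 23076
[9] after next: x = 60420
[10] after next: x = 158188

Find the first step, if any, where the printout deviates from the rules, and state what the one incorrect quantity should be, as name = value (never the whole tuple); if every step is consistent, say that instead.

Recomputing the run from the initial state:
step 1: x = 24
step 2: x = 68
step 3: x = 184
step 4: x = 488
step 5: x = 1284
step 6: x = 3368
step 7: x = 8824
step 8: x = 23108
step 9: x = 60504
step 10: x = 158408
The first disagreement with the printout is at step 6, where the value should be x = 3368.

step 6, x = 3368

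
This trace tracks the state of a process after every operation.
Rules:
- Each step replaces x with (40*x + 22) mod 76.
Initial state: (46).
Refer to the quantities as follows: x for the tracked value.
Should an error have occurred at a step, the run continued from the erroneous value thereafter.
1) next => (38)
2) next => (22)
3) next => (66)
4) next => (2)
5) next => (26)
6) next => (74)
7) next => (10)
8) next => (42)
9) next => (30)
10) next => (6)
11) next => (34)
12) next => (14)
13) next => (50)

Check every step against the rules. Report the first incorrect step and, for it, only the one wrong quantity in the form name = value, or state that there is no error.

step 7, x = 18

Step 1: x = (40*46 + 22) mod 76 = 38 — verified.
Step 2: x = (40*38 + 22) mod 76 = 22 — in agreement.
Step 3: x = (40*22 + 22) mod 76 = 66 — consistent with the trace.
Step 4: x = (40*66 + 22) mod 76 = 2 — exactly as logged.
Step 5: x = (40*2 + 22) mod 76 = 26 — verified.
Step 6: x = (40*26 + 22) mod 76 = 74 — consistent with the trace.
Step 7: x = (40*74 + 22) mod 76 = 18 — the entry is off here.
So the first discrepancy is step 7, where the right value is x = 18.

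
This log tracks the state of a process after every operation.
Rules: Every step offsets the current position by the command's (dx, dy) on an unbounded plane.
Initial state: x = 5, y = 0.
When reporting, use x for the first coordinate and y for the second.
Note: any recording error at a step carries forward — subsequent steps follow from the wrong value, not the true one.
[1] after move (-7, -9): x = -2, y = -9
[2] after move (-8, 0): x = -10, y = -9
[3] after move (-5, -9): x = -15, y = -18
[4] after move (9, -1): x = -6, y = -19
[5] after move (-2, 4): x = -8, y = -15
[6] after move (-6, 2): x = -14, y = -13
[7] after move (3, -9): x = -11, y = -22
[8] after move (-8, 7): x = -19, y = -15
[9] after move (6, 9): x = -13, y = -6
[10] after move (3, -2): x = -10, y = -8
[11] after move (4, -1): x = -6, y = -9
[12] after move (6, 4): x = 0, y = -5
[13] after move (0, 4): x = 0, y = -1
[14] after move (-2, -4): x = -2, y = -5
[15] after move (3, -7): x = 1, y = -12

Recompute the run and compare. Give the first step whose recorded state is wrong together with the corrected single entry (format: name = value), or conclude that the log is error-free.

Step 1: x = 5 + (-7) = -2, y = 0 + (-9) = -9 — no discrepancy.
Step 2: x = -2 + (-8) = -10, y = -9 + (0) = -9 — agrees with the log.
Step 3: x = -10 + (-5) = -15, y = -9 + (-9) = -18 — matches.
Step 4: x = -15 + (9) = -6, y = -18 + (-1) = -19 — verified.
Step 5: x = -6 + (-2) = -8, y = -19 + (4) = -15 — verified.
Step 6: x = -8 + (-6) = -14, y = -15 + (2) = -13 — confirmed correct.
Step 7: x = -14 + (3) = -11, y = -13 + (-9) = -22 — agrees with the log.
Step 8: x = -11 + (-8) = -19, y = -22 + (7) = -15 — same as recorded.
Step 9: x = -19 + (6) = -13, y = -15 + (9) = -6 — matches.
Step 10: x = -13 + (3) = -10, y = -6 + (-2) = -8 — agrees with the log.
Step 11: x = -10 + (4) = -6, y = -8 + (-1) = -9 — verified.
Step 12: x = -6 + (6) = 0, y = -9 + (4) = -5 — no discrepancy.
Step 13: x = 0 + (0) = 0, y = -5 + (4) = -1 — exactly as logged.
Step 14: x = 0 + (-2) = -2, y = -1 + (-4) = -5 — consistent with the log.
Step 15: x = -2 + (3) = 1, y = -5 + (-7) = -12 — same as recorded.
The whole run recomputes cleanly — no discrepancies.

no error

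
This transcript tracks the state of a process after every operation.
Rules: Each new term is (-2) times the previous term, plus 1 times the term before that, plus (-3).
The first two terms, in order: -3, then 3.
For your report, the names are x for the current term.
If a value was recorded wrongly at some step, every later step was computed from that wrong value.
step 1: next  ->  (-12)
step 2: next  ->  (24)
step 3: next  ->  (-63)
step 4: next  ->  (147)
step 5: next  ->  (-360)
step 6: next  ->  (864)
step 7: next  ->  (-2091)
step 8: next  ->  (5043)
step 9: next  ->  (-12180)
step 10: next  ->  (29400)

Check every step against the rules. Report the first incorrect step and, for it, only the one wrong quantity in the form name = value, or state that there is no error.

no error

Recomputing the run from the initial state:
step 1: x = -12
step 2: x = 24
step 3: x = -63
step 4: x = 147
step 5: x = -360
step 6: x = 864
step 7: x = -2091
step 8: x = 5043
step 9: x = -12180
step 10: x = 29400
This matches the transcript at every step.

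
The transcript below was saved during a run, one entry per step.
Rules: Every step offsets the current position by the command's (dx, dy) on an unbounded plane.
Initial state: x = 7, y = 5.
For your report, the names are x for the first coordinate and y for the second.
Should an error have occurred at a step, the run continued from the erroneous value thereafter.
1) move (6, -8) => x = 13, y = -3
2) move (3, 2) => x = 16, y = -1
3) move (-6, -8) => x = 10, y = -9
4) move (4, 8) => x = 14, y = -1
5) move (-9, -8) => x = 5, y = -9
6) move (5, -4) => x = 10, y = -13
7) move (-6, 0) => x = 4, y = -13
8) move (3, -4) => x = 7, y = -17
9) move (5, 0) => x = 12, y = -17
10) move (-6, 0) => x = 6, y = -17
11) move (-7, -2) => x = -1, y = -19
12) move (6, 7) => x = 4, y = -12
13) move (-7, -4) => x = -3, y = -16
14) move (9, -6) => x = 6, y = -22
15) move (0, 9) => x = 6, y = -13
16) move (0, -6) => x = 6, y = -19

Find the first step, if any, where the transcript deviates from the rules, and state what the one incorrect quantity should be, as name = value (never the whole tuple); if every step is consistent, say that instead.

Step 1: x = 7 + (6) = 13, y = 5 + (-8) = -3 — same as recorded.
Step 2: x = 13 + (3) = 16, y = -3 + (2) = -1 — same as recorded.
Step 3: x = 16 + (-6) = 10, y = -1 + (-8) = -9 — same as recorded.
Step 4: x = 10 + (4) = 14, y = -9 + (8) = -1 — no discrepancy.
Step 5: x = 14 + (-9) = 5, y = -1 + (-8) = -9 — confirmed correct.
Step 6: x = 5 + (5) = 10, y = -9 + (-4) = -13 — matches.
Step 7: x = 10 + (-6) = 4, y = -13 + (0) = -13 — checks out.
Step 8: x = 4 + (3) = 7, y = -13 + (-4) = -17 — exactly as logged.
Step 9: x = 7 + (5) = 12, y = -17 + (0) = -17 — matches.
Step 10: x = 12 + (-6) = 6, y = -17 + (0) = -17 — confirmed correct.
Step 11: x = 6 + (-7) = -1, y = -17 + (-2) = -19 — confirmed correct.
Step 12: x = -1 + (6) = 5, y = -19 + (7) = -12 — the transcript disagrees here.
First incorrect step: 12; the correct value is x = 5.

step 12, x = 5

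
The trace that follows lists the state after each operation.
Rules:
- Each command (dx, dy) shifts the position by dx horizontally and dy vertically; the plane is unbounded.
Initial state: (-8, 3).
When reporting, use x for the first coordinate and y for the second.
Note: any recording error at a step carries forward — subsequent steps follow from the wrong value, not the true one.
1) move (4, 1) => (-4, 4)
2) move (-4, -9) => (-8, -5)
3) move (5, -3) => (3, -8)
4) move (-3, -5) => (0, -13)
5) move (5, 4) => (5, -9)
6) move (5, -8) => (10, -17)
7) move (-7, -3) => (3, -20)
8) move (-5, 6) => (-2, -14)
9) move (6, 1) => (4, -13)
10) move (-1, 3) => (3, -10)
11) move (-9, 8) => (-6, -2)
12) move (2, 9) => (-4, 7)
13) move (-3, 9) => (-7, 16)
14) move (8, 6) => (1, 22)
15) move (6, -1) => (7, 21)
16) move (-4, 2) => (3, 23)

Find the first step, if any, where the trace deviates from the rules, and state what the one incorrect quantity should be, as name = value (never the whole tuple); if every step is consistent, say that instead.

Recomputing the run from the initial state:
step 1: x = -4, y = 4
step 2: x = -8, y = -5
step 3: x = -3, y = -8
step 4: x = -6, y = -13
step 5: x = -1, y = -9
step 6: x = 4, y = -17
step 7: x = -3, y = -20
step 8: x = -8, y = -14
step 9: x = -2, y = -13
step 10: x = -3, y = -10
step 11: x = -12, y = -2
step 12: x = -10, y = 7
step 13: x = -13, y = 16
step 14: x = -5, y = 22
step 15: x = 1, y = 21
step 16: x = -3, y = 23
The first disagreement with the trace is at step 3, where the value should be x = -3.

step 3, x = -3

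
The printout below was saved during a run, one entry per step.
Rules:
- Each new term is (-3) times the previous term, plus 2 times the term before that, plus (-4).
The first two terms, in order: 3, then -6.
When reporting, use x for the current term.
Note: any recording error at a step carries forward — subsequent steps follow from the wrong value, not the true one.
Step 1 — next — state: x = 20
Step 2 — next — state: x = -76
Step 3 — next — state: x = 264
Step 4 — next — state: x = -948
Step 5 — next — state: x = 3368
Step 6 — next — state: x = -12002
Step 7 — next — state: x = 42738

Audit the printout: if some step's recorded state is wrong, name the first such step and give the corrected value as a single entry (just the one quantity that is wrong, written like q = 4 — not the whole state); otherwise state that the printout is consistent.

1. x = -3*(-6) + (2)*(3) + (-4) = 20 (verified)
2. x = -3*(20) + (2)*(-6) + (-4) = -76 (confirmed correct)
3. x = -3*(-76) + (2)*(20) + (-4) = 264 (agrees with the printout)
4. x = -3*(264) + (2)*(-76) + (-4) = -948 (checks out)
5. x = -3*(-948) + (2)*(264) + (-4) = 3368 (checks out)
6. x = -3*(3368) + (2)*(-948) + (-4) = -12004 (the entry is off here)
First incorrect step: 6; the correct value is x = -12004.

step 6, x = -12004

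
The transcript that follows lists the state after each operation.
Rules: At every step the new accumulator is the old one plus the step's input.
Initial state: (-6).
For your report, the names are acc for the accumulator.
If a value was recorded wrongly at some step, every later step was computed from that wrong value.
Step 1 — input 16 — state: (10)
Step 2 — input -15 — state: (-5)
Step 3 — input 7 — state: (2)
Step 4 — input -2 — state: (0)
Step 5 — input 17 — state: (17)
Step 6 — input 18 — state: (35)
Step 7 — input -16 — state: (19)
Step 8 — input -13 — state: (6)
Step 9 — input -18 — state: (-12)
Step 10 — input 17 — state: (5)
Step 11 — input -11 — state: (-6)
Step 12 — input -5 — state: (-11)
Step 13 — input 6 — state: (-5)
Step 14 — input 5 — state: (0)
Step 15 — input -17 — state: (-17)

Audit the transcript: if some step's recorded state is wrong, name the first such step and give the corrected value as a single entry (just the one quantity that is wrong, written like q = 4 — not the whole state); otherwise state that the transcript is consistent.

Step 1: acc = -6 + 16 = 10 — confirmed correct.
Step 2: acc = 10 + -15 = -5 — verified.
Step 3: acc = -5 + 7 = 2 — confirmed correct.
Step 4: acc = 2 + -2 = 0 — no discrepancy.
Step 5: acc = 0 + 17 = 17 — checks out.
Step 6: acc = 17 + 18 = 35 — confirmed correct.
Step 7: acc = 35 + -16 = 19 — agrees with the transcript.
Step 8: acc = 19 + -13 = 6 — consistent with the transcript.
Step 9: acc = 6 + -18 = -12 — confirmed correct.
Step 10: acc = -12 + 17 = 5 — verified.
Step 11: acc = 5 + -11 = -6 — verified.
Step 12: acc = -6 + -5 = -11 — agrees with the transcript.
Step 13: acc = -11 + 6 = -5 — consistent with the transcript.
Step 14: acc = -5 + 5 = 0 — exactly as logged.
Step 15: acc = 0 + -17 = -17 — consistent with the transcript.
Nothing is out of place; the run is error-free.

no error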